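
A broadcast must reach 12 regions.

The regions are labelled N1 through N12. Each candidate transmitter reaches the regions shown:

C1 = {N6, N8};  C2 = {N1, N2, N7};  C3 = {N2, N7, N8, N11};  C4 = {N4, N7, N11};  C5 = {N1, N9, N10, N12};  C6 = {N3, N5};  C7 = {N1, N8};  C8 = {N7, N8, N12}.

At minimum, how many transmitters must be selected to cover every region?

Take {C1, C3, C4, C5, C6}. Their union is {N1, N2, N3, N4, N5, N6, N7, N8, N9, N10, N11, N12}, which is all 12 regions.
No 4 of the 8 transmitters cover everything (all 70 combinations miss at least one region), so 5 is optimal.

5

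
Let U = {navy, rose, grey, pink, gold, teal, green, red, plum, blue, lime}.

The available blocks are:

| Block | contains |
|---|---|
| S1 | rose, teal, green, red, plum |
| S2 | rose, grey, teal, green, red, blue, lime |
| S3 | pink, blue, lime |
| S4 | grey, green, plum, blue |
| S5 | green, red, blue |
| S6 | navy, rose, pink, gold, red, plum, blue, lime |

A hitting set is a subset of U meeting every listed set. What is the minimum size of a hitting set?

H = {green, lime} meets every block (each contains at least one member of H), and |H| = 2.
The blocks S1, S3 are pairwise disjoint, so any hitting set needs a separate point for each — at least 2. Hence 2 is optimal.

2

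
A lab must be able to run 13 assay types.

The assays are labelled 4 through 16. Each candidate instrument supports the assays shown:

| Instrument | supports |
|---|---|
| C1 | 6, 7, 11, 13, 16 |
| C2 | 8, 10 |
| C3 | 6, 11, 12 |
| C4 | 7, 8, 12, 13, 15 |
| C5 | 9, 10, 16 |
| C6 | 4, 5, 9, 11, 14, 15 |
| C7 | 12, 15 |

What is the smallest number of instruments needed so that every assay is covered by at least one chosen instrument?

C3 and C4 and C5 and C6 together: C3 ∪ C4 ∪ C5 ∪ C6 = {4, 5, 6, 7, 8, 9, 10, 11, 12, 13, 14, 15, 16} — every assay is covered.
No 3 of the 7 instruments cover everything (all 35 combinations miss at least one assay), so 4 is optimal.

4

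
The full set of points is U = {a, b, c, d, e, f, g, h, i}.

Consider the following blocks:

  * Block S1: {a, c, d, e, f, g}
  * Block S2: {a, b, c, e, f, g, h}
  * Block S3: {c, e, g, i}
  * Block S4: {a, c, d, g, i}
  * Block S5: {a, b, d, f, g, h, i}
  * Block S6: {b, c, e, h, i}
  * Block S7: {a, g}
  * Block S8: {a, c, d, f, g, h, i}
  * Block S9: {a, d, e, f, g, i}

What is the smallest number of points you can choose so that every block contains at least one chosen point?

2

T = {g, i} meets every block (each contains at least one member of T), and |T| = 2.
The blocks S6, S7 are pairwise disjoint, so any hitting set needs a separate point for each — at least 2. Hence 2 is optimal.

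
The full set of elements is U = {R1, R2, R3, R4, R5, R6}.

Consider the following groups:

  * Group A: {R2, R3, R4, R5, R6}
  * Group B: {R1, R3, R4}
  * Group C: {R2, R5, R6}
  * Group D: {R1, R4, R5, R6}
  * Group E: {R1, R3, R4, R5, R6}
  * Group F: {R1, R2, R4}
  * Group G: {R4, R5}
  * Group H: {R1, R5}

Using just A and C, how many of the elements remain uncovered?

Union of A, C = {R2, R3, R4, R5, R6}.
Not covered: R1 — 1 element.

1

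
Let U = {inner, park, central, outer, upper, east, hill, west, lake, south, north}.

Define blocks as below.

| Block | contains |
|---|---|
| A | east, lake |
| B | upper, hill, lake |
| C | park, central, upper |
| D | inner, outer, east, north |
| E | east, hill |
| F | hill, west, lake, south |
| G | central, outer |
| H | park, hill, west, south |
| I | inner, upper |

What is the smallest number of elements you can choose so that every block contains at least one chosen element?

Take T = {outer, upper, hill, lake}. Each listed block contains at least one of these, so T is a hitting set of size 4.
The blocks A, G, H, I are pairwise disjoint, so any hitting set needs a separate element for each — at least 4. Hence 4 is optimal.

4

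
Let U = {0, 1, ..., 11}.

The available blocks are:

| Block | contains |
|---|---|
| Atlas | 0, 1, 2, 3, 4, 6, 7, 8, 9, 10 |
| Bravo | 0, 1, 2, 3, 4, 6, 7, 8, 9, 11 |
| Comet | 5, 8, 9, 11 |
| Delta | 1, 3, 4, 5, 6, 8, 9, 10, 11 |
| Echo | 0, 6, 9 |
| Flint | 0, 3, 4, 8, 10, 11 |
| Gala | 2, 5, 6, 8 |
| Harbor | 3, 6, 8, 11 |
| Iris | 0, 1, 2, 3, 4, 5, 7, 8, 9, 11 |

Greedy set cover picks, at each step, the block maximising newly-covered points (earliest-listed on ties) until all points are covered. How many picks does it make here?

Greedy: pick Atlas (covers 10 new) → pick Comet (covers 2 new). Total picks: 2.

2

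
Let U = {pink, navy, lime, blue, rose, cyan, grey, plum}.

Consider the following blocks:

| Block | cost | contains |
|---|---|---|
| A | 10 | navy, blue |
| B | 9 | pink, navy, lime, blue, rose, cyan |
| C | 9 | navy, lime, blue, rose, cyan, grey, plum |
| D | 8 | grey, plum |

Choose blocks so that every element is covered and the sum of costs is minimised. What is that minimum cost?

17

B, D together cover every element (B ∪ D = {pink, navy, lime, blue, rose, cyan, grey, plum}); total cost 9 + 8 = 17.
The greedy pick C, B costs 18; no covering selection beats 17.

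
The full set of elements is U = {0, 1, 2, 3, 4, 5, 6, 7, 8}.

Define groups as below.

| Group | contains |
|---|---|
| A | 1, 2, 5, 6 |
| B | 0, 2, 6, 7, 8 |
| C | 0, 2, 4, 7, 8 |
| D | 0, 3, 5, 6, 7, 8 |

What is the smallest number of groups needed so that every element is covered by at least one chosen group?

A and C and D together: A ∪ C ∪ D = {0, 1, 2, 3, 4, 5, 6, 7, 8} — every element is covered.
Only A contains 1, so A is forced; the remaining 5 elements need at least 2 more groups (each remaining group adds at most 4) — so at least 3 groups are needed, and 3 is optimal.

3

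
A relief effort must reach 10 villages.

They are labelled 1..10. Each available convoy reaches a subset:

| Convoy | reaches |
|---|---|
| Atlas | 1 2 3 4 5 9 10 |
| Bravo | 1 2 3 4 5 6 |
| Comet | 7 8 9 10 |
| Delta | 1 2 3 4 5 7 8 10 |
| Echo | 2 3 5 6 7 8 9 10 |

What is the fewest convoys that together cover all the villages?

2

Take {Bravo, Echo}. Their union is {1, 2, 3, 4, 5, 6, 7, 8, 9, 10}, which is all 10 villages.
No single convoy has all 10 villages (the largest, Delta, has 8), so 2 is optimal.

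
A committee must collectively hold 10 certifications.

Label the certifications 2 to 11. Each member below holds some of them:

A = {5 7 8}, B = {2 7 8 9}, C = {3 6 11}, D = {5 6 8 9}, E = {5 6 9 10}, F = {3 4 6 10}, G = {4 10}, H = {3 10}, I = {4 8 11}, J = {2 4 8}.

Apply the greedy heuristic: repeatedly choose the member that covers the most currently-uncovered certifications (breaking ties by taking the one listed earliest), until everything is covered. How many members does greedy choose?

Greedy: pick B (covers 4 new) → pick F (covers 4 new) → pick A (covers 1 new) → pick C (covers 1 new). Total picks: 4.

4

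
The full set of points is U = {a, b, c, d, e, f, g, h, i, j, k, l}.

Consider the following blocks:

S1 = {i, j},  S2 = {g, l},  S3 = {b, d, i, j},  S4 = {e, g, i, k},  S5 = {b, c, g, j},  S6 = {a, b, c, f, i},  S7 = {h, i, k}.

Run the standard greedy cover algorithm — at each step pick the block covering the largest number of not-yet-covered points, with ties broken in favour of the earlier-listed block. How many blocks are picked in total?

5

Greedy: pick S6 (covers 5 new) → pick S4 (covers 3 new) → pick S3 (covers 2 new) → pick S2 (covers 1 new) → pick S7 (covers 1 new). Total picks: 5.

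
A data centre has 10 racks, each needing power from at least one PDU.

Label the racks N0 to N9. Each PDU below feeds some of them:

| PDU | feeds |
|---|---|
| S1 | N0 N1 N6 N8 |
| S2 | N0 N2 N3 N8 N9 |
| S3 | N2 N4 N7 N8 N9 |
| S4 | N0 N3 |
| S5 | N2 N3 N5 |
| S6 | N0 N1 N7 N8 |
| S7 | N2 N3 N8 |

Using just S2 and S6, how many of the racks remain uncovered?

3

Union of S2, S6 = {N0, N1, N2, N3, N7, N8, N9}.
Not covered: N4, N5, N6 — 3 racks.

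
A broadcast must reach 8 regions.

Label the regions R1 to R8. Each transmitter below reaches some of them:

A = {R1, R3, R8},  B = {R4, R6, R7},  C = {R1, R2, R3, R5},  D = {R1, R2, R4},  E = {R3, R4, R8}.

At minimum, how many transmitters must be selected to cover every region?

Take {A, B, C}. Their union is {R1, R2, R3, R4, R5, R6, R7, R8}, which is all 8 regions.
Only C contains R5, so C is forced; the remaining 4 regions need at least 2 more transmitters (each remaining transmitter adds at most 3) — so at least 3 transmitters are needed, and 3 is optimal.

3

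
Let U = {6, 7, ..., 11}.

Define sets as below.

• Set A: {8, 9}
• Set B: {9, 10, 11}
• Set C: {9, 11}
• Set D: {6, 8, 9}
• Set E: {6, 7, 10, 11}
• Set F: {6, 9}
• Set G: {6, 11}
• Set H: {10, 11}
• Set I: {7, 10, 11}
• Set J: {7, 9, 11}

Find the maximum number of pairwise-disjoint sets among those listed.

2

A, G are pairwise disjoint (A={8,9}; G={6,11}).
Every remaining set overlaps one of these, and no 3 of the listed sets are pairwise disjoint, so 2 is the maximum.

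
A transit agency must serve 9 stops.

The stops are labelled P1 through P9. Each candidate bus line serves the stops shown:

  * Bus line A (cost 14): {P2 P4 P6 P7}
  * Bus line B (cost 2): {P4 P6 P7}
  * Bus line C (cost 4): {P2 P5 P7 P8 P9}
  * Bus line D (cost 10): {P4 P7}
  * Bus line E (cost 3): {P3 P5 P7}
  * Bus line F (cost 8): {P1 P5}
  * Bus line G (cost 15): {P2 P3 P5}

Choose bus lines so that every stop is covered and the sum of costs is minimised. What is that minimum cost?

17

B, C, E, F together cover every stop (B ∪ C ∪ E ∪ F = {P1, P2, P3, P4, P5, P6, P7, P8, P9}); total cost 2 + 4 + 3 + 8 = 17.
No covering selection has total cost below 17.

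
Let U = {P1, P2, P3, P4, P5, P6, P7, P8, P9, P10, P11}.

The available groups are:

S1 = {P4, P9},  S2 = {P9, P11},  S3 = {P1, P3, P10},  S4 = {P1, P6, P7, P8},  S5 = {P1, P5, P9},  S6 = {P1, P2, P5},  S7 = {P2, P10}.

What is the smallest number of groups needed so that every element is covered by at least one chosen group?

S1, S2, S3, S4, and S6 cover everything between them: the union {P1, P2, P3, P4, P5, P6, P7, P8, P9, P10, P11} is all of U.
Only S4 contains P6, so S4 is forced; the remaining 7 elements need at least 4 more groups (each remaining group adds at most 2) — so at least 5 groups are needed, and 5 is optimal.

5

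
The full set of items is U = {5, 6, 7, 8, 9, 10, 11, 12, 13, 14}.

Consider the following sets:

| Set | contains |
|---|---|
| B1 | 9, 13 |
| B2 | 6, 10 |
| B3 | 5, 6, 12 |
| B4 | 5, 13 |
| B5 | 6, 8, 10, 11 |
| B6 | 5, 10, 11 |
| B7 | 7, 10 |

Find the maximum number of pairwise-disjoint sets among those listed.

3

B1, B3, B7 are pairwise disjoint (B1={9,13}; B3={5,6,12}; B7={7,10}).
Every remaining set overlaps one of these, and no 4 of the listed sets are pairwise disjoint, so 3 is the maximum.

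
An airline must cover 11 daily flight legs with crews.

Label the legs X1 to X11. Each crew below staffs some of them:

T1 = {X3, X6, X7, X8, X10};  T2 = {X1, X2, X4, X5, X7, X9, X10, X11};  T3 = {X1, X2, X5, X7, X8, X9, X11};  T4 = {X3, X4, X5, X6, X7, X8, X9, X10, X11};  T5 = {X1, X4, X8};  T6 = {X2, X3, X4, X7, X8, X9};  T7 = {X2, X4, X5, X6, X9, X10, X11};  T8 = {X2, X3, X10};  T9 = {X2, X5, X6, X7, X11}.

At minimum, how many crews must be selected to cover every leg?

2

T1 and T2 together: T1 ∪ T2 = {X1, X2, X3, X4, X5, X6, X7, X8, X9, X10, X11} — every leg is covered.
No single crew has all 11 legs (the largest, T4, has 9), so 2 is optimal.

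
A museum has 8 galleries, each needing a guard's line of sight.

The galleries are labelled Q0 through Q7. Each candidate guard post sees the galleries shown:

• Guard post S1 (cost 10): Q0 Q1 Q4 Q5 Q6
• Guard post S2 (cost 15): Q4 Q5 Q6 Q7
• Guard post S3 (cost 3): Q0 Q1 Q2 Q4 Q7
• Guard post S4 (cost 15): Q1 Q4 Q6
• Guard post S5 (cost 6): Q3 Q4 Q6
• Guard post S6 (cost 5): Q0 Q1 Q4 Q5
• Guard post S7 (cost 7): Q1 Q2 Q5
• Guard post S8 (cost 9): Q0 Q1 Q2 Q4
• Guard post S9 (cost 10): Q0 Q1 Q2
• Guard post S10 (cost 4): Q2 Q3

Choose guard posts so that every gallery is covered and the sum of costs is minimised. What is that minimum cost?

S3, S5, S6 together cover every gallery (S3 ∪ S5 ∪ S6 = {Q0, Q1, Q2, Q3, Q4, Q5, Q6, Q7}); total cost 3 + 6 + 5 = 14.
No covering selection has total cost below 14.

14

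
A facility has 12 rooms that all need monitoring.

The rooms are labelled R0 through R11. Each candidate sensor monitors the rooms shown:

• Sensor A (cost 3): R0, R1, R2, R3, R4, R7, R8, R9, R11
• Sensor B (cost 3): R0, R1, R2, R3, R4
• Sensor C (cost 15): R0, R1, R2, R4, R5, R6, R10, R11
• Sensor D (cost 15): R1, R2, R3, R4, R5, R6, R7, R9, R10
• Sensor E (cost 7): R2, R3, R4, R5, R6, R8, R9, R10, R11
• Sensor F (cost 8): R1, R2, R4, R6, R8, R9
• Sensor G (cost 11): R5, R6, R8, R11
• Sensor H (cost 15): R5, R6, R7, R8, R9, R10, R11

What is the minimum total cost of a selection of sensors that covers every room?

10

A, E together cover every room (A ∪ E = {R0, R1, R2, R3, R4, R5, R6, R7, R8, R9, R10, R11}); total cost 3 + 7 = 10.
No covering selection has total cost below 10.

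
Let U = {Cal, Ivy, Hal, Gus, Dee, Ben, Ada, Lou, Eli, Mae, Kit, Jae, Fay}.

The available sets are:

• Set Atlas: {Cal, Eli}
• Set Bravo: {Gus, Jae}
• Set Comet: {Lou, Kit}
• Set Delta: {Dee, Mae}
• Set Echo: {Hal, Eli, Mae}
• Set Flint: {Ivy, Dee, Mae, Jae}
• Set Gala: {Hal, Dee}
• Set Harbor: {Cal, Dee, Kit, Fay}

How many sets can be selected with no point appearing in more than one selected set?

Atlas, Bravo, Comet, Gala are pairwise disjoint (Atlas={Cal,Eli}; Bravo={Gus,Jae}; Comet={Lou,Kit}; Gala={Hal,Dee}).
Every remaining set overlaps one of these, and no 5 of the listed sets are pairwise disjoint, so 4 is the maximum.

4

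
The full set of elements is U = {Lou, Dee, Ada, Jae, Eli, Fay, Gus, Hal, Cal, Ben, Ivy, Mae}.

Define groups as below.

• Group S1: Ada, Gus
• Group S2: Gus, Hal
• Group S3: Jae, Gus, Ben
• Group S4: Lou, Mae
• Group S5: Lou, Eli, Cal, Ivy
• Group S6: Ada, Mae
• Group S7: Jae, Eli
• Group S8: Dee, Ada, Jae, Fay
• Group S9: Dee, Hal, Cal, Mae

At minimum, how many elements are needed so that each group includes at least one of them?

4

Take H = {Lou, Jae, Gus, Mae}. Each listed group contains at least one of these, so H is a hitting set of size 4.
No choice of 3 elements meets every group, so 4 is the minimum.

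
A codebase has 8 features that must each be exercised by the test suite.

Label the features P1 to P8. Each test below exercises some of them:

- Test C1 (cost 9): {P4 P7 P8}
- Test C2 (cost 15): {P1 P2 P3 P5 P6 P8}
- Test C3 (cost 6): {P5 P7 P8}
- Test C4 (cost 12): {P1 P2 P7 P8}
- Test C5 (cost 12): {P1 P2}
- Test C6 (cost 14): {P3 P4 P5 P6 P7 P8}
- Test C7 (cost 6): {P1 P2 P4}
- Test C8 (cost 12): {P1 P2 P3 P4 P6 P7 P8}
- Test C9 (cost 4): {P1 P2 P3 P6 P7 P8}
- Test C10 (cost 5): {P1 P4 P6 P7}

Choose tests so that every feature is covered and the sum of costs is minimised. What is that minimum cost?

15

C3, C9, C10 together cover every feature (C3 ∪ C9 ∪ C10 = {P1, P2, P3, P4, P5, P6, P7, P8}); total cost 6 + 4 + 5 = 15.
No covering selection has total cost below 15.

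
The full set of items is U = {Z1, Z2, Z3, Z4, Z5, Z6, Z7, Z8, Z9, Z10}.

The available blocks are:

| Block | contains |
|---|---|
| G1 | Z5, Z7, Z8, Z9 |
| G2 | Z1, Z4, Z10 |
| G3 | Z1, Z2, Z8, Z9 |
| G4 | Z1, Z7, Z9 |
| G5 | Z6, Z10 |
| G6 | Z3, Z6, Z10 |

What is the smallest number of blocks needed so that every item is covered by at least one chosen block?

Take {G1, G2, G3, G6}. Their union is {Z1, Z2, Z3, Z4, Z5, Z6, Z7, Z8, Z9, Z10}, which is all 10 items.
No 3 of the 6 blocks cover everything (all 20 combinations miss at least one item), so 4 is optimal.

4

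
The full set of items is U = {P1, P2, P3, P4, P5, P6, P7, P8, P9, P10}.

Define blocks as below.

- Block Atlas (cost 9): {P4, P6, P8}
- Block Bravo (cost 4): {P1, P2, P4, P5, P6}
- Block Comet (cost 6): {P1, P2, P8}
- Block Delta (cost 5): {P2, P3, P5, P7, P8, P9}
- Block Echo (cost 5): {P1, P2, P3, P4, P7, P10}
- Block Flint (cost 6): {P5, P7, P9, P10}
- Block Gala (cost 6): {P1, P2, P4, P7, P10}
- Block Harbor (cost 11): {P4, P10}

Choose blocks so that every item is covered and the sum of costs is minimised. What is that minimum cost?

Bravo, Delta, Echo together cover every item (Bravo ∪ Delta ∪ Echo = {P1, P2, P3, P4, P5, P6, P7, P8, P9, P10}); total cost 4 + 5 + 5 = 14.
No covering selection has total cost below 14.

14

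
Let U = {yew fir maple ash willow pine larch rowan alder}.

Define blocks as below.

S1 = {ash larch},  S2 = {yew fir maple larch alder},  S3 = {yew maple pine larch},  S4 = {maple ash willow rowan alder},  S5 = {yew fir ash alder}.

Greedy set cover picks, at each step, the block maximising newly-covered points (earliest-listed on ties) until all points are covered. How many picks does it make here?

Greedy: pick S2 (covers 5 new) → pick S4 (covers 3 new) → pick S3 (covers 1 new). Total picks: 3.

3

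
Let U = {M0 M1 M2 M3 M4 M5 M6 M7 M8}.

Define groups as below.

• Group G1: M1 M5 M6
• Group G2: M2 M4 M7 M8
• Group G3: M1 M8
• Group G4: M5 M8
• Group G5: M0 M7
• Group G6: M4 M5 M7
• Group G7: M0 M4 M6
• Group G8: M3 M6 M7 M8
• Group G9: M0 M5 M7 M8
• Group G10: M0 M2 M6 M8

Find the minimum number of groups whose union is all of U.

4

Take {G1, G2, G7, G8}. Their union is {M0, M1, M2, M3, M4, M5, M6, M7, M8}, which is all 9 items.
Only G8 contains M3, so G8 is forced; the remaining 5 items need at least 3 more groups (each remaining group adds at most 2) — so at least 4 groups are needed, and 4 is optimal.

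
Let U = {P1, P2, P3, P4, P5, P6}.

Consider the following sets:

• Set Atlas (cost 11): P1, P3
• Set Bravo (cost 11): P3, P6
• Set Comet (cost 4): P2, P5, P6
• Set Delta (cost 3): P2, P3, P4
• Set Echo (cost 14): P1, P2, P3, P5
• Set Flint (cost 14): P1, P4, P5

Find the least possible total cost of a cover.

18

Atlas, Comet, Delta together cover every element (Atlas ∪ Comet ∪ Delta = {P1, P2, P3, P4, P5, P6}); total cost 11 + 4 + 3 = 18.
No covering selection has total cost below 18.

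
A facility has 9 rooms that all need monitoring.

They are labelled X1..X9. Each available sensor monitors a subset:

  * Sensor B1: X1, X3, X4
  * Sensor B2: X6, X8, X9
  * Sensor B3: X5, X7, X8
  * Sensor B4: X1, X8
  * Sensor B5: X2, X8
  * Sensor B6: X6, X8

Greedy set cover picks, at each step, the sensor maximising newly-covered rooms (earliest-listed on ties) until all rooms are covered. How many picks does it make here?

Greedy: pick B1 (covers 3 new) → pick B2 (covers 3 new) → pick B3 (covers 2 new) → pick B5 (covers 1 new). Total picks: 4.

4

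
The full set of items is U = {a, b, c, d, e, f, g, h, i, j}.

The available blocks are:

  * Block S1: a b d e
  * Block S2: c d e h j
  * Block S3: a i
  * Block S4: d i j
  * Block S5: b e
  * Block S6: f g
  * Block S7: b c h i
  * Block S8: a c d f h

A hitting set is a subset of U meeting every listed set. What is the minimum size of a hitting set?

3

Take T = {e, f, i}. Each listed block contains at least one of these, so T is a hitting set of size 3.
The blocks S2, S3, S6 are pairwise disjoint, so any hitting set needs a separate item for each — at least 3. Hence 3 is optimal.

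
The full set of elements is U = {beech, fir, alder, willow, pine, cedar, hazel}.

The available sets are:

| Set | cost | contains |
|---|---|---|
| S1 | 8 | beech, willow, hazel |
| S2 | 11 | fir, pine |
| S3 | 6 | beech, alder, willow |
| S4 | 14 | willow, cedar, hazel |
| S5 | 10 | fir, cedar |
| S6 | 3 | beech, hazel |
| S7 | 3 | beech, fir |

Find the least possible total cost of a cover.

30

S2, S3, S5, S6 together cover every element (S2 ∪ S3 ∪ S5 ∪ S6 = {beech, fir, alder, willow, pine, cedar, hazel}); total cost 11 + 6 + 10 + 3 = 30.
The greedy pick S6, S3, S7, S5, S2 costs 33; no covering selection beats 30.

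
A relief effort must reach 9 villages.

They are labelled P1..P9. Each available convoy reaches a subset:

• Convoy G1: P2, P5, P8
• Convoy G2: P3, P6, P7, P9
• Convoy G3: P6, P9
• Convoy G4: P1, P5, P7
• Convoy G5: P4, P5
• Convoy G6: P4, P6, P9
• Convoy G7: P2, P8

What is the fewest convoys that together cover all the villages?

Take {G2, G4, G5, G7}. Their union is {P1, P2, P3, P4, P5, P6, P7, P8, P9}, which is all 9 villages.
No 3 of the 7 convoys cover everything (all 35 combinations miss at least one village), so 4 is optimal.

4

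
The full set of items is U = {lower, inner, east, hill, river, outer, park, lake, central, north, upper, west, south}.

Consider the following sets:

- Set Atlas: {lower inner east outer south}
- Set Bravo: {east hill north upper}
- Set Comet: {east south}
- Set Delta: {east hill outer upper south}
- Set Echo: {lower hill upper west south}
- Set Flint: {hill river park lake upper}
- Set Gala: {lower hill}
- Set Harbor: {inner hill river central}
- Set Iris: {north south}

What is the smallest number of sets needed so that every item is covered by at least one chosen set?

Delta and Echo and Flint and Harbor and Iris together: Delta ∪ Echo ∪ Flint ∪ Harbor ∪ Iris = {lower, inner, east, hill, river, outer, park, lake, central, north, upper, west, south} — every item is covered.
No 4 of the 9 sets cover everything (all 126 combinations miss at least one item), so 5 is optimal.

5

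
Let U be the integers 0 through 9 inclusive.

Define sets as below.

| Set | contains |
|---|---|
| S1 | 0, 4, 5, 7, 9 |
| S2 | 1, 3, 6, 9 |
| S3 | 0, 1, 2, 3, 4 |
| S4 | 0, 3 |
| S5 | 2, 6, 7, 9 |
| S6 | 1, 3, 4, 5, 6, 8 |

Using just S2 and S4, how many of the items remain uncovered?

Union of S2, S4 = {0, 1, 3, 6, 9}.
Not covered: 2, 4, 5, 7, 8 — 5 items.

5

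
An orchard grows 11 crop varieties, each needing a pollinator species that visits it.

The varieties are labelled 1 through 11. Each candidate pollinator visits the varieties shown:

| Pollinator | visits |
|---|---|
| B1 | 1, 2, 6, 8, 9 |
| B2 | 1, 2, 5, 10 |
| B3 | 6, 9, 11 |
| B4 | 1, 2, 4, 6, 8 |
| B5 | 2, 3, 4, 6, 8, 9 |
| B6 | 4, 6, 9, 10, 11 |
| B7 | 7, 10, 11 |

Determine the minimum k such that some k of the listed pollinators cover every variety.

3

B2 and B5 and B7 together: B2 ∪ B5 ∪ B7 = {1, 2, 3, 4, 5, 6, 7, 8, 9, 10, 11} — every variety is covered.
Only B5 contains 3, so B5 is forced; the remaining 5 varieties need at least 2 more pollinators (each remaining pollinator adds at most 3) — so at least 3 pollinators are needed, and 3 is optimal.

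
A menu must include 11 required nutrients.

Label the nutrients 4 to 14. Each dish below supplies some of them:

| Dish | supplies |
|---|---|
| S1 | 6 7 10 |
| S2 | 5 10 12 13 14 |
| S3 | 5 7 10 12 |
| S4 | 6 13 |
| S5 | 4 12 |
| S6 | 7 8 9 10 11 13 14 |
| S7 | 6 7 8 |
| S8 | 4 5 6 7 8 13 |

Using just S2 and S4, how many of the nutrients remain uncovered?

5

Union of S2, S4 = {5, 6, 10, 12, 13, 14}.
Not covered: 4, 7, 8, 9, 11 — 5 nutrients.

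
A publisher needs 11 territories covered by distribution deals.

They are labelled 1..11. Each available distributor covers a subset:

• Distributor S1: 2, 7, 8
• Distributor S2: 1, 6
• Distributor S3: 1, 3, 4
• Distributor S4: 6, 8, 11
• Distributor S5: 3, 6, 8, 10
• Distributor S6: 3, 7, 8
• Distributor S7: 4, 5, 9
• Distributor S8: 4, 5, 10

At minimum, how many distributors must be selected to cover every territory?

5

S1 and S3 and S4 and S7 and S8 together: S1 ∪ S3 ∪ S4 ∪ S7 ∪ S8 = {1, 2, 3, 4, 5, 6, 7, 8, 9, 10, 11} — every territory is covered.
No 4 of the 8 distributors cover everything (all 70 combinations miss at least one territory), so 5 is optimal.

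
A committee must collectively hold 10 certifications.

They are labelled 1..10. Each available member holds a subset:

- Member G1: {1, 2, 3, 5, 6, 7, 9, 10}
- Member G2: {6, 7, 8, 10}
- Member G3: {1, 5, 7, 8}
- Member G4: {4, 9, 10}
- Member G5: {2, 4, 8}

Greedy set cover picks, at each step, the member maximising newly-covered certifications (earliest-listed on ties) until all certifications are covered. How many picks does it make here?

Greedy: pick G1 (covers 8 new) → pick G5 (covers 2 new). Total picks: 2.

2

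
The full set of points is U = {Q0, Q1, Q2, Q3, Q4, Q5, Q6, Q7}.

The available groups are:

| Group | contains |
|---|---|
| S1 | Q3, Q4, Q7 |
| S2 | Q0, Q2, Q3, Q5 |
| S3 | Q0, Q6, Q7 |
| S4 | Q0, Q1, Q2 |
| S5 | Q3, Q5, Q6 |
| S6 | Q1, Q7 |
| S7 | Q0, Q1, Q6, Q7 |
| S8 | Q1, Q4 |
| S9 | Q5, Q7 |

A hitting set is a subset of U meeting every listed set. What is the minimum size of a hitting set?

3

Take H = {Q1, Q3, Q7}. Each listed group contains at least one of these, so H is a hitting set of size 3.
No choice of 2 points meets every group, so 3 is the minimum.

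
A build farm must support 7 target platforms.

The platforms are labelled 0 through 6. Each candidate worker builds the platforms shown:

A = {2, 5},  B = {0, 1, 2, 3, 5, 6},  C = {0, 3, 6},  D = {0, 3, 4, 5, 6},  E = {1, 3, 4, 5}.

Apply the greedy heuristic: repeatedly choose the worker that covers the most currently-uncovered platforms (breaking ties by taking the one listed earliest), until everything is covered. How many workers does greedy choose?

Greedy: pick B (covers 6 new) → pick D (covers 1 new). Total picks: 2.

2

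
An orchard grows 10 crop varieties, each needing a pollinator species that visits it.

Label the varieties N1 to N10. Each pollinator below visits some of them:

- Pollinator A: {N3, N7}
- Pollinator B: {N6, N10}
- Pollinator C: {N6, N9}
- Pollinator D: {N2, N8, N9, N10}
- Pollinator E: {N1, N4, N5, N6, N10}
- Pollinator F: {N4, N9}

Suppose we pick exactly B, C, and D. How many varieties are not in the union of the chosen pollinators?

5

Union of B, C, D = {N2, N6, N8, N9, N10}.
Not covered: N1, N3, N4, N5, N7 — 5 varieties.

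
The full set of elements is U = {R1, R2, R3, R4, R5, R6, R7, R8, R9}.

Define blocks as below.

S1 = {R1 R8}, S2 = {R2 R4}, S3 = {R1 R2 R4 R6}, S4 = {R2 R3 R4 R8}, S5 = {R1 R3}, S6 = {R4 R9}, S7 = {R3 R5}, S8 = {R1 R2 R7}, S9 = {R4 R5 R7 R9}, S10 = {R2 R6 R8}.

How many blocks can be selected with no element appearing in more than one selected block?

S6, S7, S8 are pairwise disjoint (S6={R4,R9}; S7={R3,R5}; S8={R1,R2,R7}).
Every remaining block overlaps one of these, and no 4 of the listed blocks are pairwise disjoint, so 3 is the maximum.

3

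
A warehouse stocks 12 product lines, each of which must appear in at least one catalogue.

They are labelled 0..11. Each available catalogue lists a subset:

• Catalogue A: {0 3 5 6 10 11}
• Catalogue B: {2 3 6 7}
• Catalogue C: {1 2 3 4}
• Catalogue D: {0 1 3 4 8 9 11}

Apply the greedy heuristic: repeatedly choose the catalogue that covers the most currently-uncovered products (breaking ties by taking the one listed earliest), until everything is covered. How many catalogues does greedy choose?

3

Greedy: pick D (covers 7 new) → pick A (covers 3 new) → pick B (covers 2 new). Total picks: 3.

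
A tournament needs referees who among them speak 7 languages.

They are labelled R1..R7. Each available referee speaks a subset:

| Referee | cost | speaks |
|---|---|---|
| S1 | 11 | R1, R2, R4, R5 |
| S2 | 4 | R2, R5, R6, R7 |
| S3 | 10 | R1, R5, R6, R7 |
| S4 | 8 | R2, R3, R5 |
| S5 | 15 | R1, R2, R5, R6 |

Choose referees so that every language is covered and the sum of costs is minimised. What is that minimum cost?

23

S1, S2, S4 together cover every language (S1 ∪ S2 ∪ S4 = {R1, R2, R3, R4, R5, R6, R7}); total cost 11 + 4 + 8 = 23.
No covering selection has total cost below 23.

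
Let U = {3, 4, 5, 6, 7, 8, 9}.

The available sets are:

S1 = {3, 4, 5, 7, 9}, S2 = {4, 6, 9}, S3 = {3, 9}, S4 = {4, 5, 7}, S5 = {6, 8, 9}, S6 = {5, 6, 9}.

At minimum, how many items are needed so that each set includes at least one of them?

The 2 items {5, 9} hit every set.
The sets S3, S4 are pairwise disjoint, so any hitting set needs a separate item for each — at least 2. Hence 2 is optimal.

2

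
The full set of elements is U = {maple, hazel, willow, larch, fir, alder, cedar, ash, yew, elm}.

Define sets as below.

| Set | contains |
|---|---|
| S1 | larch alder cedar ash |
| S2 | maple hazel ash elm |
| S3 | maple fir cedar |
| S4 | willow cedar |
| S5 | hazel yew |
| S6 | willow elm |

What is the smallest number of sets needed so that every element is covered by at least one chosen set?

S1 and S3 and S5 and S6 together: S1 ∪ S3 ∪ S5 ∪ S6 = {maple, hazel, willow, larch, fir, alder, cedar, ash, yew, elm} — every element is covered.
Only S3 contains fir, so S3 is forced; the remaining 7 elements need at least 3 more sets (each remaining set adds at most 3) — so at least 4 sets are needed, and 4 is optimal.

4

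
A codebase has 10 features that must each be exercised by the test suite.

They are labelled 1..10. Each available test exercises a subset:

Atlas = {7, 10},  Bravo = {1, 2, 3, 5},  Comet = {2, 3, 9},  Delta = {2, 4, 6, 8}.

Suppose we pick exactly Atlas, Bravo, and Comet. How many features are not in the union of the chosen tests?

Union of Atlas, Bravo, Comet = {1, 2, 3, 5, 7, 9, 10}.
Not covered: 4, 6, 8 — 3 features.

3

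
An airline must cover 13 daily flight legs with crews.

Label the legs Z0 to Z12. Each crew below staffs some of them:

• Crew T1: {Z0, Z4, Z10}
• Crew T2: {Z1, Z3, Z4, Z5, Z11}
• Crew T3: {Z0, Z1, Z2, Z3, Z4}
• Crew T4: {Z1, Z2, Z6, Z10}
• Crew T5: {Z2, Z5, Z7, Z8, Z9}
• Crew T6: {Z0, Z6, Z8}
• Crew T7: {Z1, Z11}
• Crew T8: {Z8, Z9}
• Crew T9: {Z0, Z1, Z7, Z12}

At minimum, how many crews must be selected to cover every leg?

4

T2 and T4 and T5 and T9 together: T2 ∪ T4 ∪ T5 ∪ T9 = {Z0, Z1, Z2, Z3, Z4, Z5, Z6, Z7, Z8, Z9, Z10, Z11, Z12} — every leg is covered.
Only T9 contains Z12, so T9 is forced; the remaining 9 legs need at least 3 more crews (each remaining crew adds at most 4) — so at least 4 crews are needed, and 4 is optimal.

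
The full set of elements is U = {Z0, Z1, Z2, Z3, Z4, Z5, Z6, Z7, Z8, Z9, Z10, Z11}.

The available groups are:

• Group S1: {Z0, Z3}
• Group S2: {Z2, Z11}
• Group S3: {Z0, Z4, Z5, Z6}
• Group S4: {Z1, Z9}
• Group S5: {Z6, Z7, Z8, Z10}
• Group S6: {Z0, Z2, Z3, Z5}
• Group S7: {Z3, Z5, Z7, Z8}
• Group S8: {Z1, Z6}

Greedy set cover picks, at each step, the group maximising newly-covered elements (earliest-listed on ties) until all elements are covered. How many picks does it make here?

Greedy: pick S3 (covers 4 new) → pick S5 (covers 3 new) → pick S2 (covers 2 new) → pick S4 (covers 2 new) → pick S1 (covers 1 new). Total picks: 5.

5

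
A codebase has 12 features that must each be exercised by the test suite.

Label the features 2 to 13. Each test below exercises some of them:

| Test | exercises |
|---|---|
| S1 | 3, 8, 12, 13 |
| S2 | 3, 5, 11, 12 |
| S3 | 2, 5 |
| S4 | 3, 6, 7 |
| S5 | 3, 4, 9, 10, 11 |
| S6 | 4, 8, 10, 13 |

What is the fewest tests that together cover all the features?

Take {S1, S3, S4, S5}. Their union is {2, 3, 4, 5, 6, 7, 8, 9, 10, 11, 12, 13}, which is all 12 features.
Only S4 contains 6, so S4 is forced; the remaining 9 features need at least 3 more tests (each remaining test adds at most 4) — so at least 4 tests are needed, and 4 is optimal.

4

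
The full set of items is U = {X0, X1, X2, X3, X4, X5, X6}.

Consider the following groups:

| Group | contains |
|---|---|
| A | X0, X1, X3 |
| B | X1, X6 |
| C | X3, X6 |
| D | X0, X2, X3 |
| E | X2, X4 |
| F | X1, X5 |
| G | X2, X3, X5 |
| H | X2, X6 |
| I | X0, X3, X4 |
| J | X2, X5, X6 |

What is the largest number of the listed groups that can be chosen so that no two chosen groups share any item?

3

F, H, I are pairwise disjoint (F={X1,X5}; H={X2,X6}; I={X0,X3,X4}).
Every remaining group overlaps one of these, and no 4 of the listed groups are pairwise disjoint, so 3 is the maximum.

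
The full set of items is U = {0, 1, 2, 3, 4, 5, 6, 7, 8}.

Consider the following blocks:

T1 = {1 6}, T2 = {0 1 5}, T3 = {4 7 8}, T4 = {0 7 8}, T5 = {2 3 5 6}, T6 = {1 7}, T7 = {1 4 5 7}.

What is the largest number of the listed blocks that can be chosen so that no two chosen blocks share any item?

2

T4, T5 are pairwise disjoint (T4={0,7,8}; T5={2,3,5,6}).
Every remaining block overlaps one of these, and no 3 of the listed blocks are pairwise disjoint, so 2 is the maximum.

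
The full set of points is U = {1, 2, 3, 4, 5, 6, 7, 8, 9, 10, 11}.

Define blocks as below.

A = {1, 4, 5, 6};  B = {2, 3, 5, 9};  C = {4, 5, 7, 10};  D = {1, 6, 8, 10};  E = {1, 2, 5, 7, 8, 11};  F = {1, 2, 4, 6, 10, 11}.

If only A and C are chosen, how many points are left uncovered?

5

Union of A, C = {1, 4, 5, 6, 7, 10}.
Not covered: 2, 3, 8, 9, 11 — 5 points.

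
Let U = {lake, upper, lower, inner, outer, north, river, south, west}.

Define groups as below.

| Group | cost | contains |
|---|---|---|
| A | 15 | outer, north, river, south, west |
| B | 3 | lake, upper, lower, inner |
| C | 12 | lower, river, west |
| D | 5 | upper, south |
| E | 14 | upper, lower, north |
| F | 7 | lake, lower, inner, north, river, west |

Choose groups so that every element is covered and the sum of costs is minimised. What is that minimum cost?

18

A, B together cover every element (A ∪ B = {lake, upper, lower, inner, outer, north, river, south, west}); total cost 15 + 3 = 18.
The greedy pick B, F, D, A costs 30; no covering selection beats 18.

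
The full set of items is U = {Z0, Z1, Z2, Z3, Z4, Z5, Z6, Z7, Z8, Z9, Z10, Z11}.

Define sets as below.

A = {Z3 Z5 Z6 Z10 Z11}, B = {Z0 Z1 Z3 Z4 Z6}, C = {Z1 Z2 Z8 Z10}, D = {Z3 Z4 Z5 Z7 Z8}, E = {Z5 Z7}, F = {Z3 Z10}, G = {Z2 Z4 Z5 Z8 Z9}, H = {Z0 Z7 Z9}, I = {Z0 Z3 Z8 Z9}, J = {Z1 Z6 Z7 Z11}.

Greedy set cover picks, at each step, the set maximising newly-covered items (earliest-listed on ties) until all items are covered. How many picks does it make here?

4

Greedy: pick A (covers 5 new) → pick G (covers 4 new) → pick B (covers 2 new) → pick D (covers 1 new). Total picks: 4.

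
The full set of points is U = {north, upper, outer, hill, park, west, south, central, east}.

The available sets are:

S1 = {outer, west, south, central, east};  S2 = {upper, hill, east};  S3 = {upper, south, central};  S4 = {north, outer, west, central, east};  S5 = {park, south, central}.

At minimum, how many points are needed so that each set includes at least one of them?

Take H = {central, east}. Each listed set contains at least one of these, so H is a hitting set of size 2.
The sets S2, S5 are pairwise disjoint, so any hitting set needs a separate point for each — at least 2. Hence 2 is optimal.

2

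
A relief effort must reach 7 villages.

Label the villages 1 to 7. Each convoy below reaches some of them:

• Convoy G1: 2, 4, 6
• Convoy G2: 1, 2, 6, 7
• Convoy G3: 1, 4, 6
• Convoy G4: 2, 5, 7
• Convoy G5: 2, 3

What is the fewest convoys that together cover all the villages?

3

Take {G3, G4, G5}. Their union is {1, 2, 3, 4, 5, 6, 7}, which is all 7 villages.
Only G5 contains 3, so G5 is forced; the remaining 5 villages need at least 2 more convoys (each remaining convoy adds at most 3) — so at least 3 convoys are needed, and 3 is optimal.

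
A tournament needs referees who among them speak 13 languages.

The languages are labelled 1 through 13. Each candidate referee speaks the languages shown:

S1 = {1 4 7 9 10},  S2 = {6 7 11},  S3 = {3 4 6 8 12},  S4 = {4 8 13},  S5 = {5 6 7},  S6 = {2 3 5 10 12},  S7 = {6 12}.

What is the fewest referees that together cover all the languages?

4

Take {S1, S2, S4, S6}. Their union is {1, 2, 3, 4, 5, 6, 7, 8, 9, 10, 11, 12, 13}, which is all 13 languages.
No 3 of the 7 referees cover everything (all 35 combinations miss at least one language), so 4 is optimal.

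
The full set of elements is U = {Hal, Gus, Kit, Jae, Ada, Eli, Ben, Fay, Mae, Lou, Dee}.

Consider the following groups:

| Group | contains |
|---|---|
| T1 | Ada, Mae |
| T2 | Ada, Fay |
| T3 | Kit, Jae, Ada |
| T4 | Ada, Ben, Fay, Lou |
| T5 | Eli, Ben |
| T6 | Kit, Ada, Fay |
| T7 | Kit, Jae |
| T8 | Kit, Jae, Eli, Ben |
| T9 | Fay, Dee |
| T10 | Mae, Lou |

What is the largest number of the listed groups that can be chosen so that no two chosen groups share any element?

4

T5, T7, T9, T10 are pairwise disjoint (T5={Eli,Ben}; T7={Kit,Jae}; T9={Fay,Dee}; T10={Mae,Lou}).
Every remaining group overlaps one of these, and no 5 of the listed groups are pairwise disjoint, so 4 is the maximum.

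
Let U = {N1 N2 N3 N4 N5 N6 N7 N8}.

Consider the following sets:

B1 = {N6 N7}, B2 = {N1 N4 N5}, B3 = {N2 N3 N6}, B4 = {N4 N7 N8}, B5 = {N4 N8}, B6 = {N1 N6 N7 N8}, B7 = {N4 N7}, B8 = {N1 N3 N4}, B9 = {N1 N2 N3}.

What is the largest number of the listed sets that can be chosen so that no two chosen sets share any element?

B1, B5, B9 are pairwise disjoint (B1={N6,N7}; B5={N4,N8}; B9={N1,N2,N3}).
Every remaining set overlaps one of these, and no 4 of the listed sets are pairwise disjoint, so 3 is the maximum.

3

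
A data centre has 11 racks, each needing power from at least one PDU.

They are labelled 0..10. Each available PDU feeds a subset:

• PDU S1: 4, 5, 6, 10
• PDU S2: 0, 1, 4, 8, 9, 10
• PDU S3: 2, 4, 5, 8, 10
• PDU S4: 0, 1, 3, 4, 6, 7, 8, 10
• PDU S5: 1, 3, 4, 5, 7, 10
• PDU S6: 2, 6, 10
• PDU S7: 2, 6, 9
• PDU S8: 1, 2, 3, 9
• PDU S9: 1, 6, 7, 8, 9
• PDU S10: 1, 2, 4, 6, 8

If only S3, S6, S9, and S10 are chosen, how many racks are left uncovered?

2

Union of S3, S6, S9, S10 = {1, 2, 4, 5, 6, 7, 8, 9, 10}.
Not covered: 0, 3 — 2 racks.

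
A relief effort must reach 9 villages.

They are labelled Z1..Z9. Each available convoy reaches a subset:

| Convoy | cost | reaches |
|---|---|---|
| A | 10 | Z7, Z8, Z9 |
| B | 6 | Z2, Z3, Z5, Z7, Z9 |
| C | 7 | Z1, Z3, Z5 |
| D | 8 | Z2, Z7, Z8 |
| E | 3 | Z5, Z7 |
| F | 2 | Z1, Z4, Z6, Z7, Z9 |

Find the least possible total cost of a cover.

16

B, D, F together cover every village (B ∪ D ∪ F = {Z1, Z2, Z3, Z4, Z5, Z6, Z7, Z8, Z9}); total cost 6 + 8 + 2 = 16.
No covering selection has total cost below 16.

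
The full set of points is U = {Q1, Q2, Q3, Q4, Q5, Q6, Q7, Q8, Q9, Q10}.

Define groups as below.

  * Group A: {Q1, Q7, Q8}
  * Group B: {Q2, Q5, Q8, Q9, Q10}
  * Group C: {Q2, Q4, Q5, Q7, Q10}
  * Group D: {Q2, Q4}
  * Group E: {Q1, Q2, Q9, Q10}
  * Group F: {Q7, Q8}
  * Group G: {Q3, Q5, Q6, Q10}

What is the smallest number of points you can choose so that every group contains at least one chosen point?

3

The 3 points {Q2, Q7, Q10} hit every group.
The groups A, D, G are pairwise disjoint, so any hitting set needs a separate point for each — at least 3. Hence 3 is optimal.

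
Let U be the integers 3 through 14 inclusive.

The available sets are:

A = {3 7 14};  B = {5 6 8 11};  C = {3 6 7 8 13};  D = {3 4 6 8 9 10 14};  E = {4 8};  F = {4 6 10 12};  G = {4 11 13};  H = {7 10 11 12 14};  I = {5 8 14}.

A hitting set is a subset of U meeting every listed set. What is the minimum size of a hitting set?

3

Take T = {4, 7, 8}. Each listed set contains at least one of these, so T is a hitting set of size 3.
No choice of 2 elements meets every set, so 3 is the minimum.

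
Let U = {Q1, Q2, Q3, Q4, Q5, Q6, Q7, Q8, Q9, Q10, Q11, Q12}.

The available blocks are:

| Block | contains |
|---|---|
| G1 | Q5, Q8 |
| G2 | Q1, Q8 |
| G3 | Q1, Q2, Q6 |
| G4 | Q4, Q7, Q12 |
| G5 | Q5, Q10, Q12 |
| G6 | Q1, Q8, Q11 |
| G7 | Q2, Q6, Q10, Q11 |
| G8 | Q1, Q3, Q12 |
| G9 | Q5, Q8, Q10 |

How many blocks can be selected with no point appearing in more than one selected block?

G1, G4, G7 are pairwise disjoint (G1={Q5,Q8}; G4={Q4,Q7,Q12}; G7={Q2,Q6,Q10,Q11}).
Every remaining block overlaps one of these, and no 4 of the listed blocks are pairwise disjoint, so 3 is the maximum.

3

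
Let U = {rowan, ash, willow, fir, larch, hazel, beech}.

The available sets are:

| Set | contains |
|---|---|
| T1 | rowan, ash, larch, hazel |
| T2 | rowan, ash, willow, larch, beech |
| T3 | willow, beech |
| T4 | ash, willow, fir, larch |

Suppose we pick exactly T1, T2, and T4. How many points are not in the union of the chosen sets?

0

Union of T1, T2, T4 = {rowan, ash, willow, fir, larch, hazel, beech} — that's every point, so 0 are uncovered.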